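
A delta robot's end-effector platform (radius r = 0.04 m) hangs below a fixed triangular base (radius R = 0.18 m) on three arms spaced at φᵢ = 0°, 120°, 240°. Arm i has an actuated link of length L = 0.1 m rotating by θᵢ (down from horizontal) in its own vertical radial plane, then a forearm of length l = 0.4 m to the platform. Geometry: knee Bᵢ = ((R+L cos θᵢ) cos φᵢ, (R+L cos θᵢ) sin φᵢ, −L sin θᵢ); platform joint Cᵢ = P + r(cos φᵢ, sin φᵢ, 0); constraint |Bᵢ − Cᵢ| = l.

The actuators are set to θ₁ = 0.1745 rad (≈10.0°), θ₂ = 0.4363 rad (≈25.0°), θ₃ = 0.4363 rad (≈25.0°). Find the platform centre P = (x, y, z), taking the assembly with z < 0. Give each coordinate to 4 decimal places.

φ1=0.0°: virtual centre (0.2385, 0.0000, -0.0174), radius l
arm 2 at φ=120.0°: ρ2 = 0.2306;  centre 2 = (-0.1153, 0.1997, -0.0423)
φ3=240.0°: virtual centre (-0.1153, -0.1997, -0.0423), radius l
subtract pairs → two planes through P
plane₁₂: -0.7076x+0.3995y+-0.0498z = -0.0022
Cramer: x(z) = 0.0031-0.0704z;  y(z) = 0.0000+0.0000z
quadratic in z: (1.0050)z²+(0.0679)z+(-0.1043)=0, √Δ=0.6510 → z ∈ {-0.3577, 0.2902}; z = -0.3577 (taking z<0)
x = 0.0283, y = 0.0000

(0.0283, 0.0000, -0.3577)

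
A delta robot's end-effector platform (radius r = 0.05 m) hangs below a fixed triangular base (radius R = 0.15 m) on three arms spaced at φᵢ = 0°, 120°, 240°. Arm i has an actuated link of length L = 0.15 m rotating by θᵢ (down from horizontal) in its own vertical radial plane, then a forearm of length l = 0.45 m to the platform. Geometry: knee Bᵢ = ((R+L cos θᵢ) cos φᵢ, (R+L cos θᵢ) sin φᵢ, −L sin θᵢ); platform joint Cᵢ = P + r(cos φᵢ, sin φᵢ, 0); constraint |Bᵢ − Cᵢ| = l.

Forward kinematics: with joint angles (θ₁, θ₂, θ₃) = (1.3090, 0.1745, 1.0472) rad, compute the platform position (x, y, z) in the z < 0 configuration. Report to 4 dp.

(-0.1402, 0.1391, -0.4694)

O1 = (0.1388·cos0.0°, 0.1388·sin0.0°, -0.1449) = (0.1388, 0.0000, -0.1449)
φ2=120.0°: virtual centre (-0.1239, 0.2145, -0.0260), radius l
φ3=240.0°: virtual centre (-0.0875, -0.1516, -0.1299), radius l
subtract pairs → two planes through P
plane₁₂: -0.5254x+0.4291y+0.2377z = 0.0218
Cramer: x(z) = -0.0275+0.2402z;  y(z) = 0.0171-0.2598z
quadratic in z: (1.1252)z²+(0.2010)z+(-0.1536)=0, √Δ=0.8553 → z ∈ {-0.4694, 0.2908}; z = -0.4694 (taking z<0)
x = -0.1402, y = 0.1391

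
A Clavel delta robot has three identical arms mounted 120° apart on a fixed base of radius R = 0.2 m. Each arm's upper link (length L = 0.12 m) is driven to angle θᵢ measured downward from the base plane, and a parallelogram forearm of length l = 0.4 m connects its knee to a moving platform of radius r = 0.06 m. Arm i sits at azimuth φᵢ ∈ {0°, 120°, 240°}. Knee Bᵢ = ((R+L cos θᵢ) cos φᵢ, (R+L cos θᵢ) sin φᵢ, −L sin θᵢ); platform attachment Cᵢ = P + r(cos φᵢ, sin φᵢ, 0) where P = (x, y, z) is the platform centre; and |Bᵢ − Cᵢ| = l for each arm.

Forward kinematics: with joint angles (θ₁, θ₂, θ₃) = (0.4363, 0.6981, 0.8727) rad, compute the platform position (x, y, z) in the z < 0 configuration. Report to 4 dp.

(0.0468, 0.0213, -0.3953)

φ1=0.0°: virtual centre (0.2488, 0.0000, -0.0507), radius l
arm 2 at φ=120.0°: ρ2 = 0.2319;  centre 2 = (-0.1160, 0.2009, -0.0771)
arm 3 at φ=240.0°: ρ3 = 0.2171;  centre 3 = (-0.1086, -0.1880, -0.0919)
subtract pairs → two planes through P
linear system: -0.7294x+0.4017y = -0.0047−-0.0528z; -0.7146x+-0.3761y = -0.0089−-0.0824z
Cramer: x(z) = 0.0095-0.0944z;  y(z) = 0.0055-0.0398z
into |P−centre ₁|² = l²: 1.0105z² + 0.1461z + -0.1002 = 0;  Δ = 0.4262;  z = -0.3953 or 0.2507 → z<0 root = -0.3953
x = 0.0468, y = 0.0213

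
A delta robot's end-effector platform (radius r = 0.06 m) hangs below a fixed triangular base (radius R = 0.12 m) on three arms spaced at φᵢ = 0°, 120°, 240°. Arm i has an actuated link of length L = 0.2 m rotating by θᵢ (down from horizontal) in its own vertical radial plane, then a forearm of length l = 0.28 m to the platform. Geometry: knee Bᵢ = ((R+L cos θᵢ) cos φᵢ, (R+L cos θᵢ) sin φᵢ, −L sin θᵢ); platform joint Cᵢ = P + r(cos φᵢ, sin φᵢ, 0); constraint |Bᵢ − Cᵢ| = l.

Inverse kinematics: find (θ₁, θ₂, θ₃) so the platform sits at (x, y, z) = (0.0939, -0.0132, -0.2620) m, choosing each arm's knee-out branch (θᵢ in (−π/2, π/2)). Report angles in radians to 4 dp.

θ₁ = 0.1747, θ₂ = 0.8726, θ₃ = 0.7855

φ1=0.0° → target in arm frame (0.0939, -0.0132)
  A cos θ + B sin θ = C:  -0.0339·cos θ + -0.2620·sin θ = -0.0789
  θ1 = atan2(B,A) + arccos(C/0.2642) = 0.1747
φ2=120.0° → target in arm frame (-0.0584, -0.0747)
  e−x'=0.1184;  (l²−L²−(e−x')²−y'²−z²)/2L = -0.1246
  θ2 = atan2(B,A) + arccos(C/0.2875) = 0.8726
rotate P by −φ3: (-0.0355, 0.0879, -0.2620)
  A=0.0955, B=-0.2620, C=(l²−L²−A²−y'²−z²)/(2L)=-0.1177
  γ=atan2(-0.2620,0.0955)=-1.2212;  ψ=arccos(-0.4222)=2.0067;  θ3=γ+ψ≈0.7855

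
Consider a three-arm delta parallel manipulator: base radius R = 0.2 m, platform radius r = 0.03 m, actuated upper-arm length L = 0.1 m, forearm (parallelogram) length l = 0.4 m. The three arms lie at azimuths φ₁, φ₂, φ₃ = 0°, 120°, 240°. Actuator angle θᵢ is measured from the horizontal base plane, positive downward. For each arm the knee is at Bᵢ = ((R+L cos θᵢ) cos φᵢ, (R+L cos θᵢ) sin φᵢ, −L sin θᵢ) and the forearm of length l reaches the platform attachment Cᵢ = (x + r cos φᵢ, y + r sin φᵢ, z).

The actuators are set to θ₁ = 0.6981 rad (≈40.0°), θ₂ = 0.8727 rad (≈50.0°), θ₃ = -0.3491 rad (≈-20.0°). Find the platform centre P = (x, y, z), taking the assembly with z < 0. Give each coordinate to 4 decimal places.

(-0.0362, -0.0953, -0.3306)

S1 = (0.2466·cos0.0°, 0.2466·sin0.0°, -0.0643) = (0.2466, 0.0000, -0.0643)
arm 2 at φ=120.0°: e+L cos θ2 = 0.2343;  S2 = (-0.1171, 0.2029, -0.0766)
arm 3 at φ=240.0°: e+L cos θ3 = 0.2640;  S3 = (-0.1320, -0.2286, 0.0342)
eliminate P² terms by subtracting sphere 1 from 2 and 3
[-0.7275 0.4058 -0.0247]·P = -0.0042;  [-0.7572 -0.4572 0.1970]·P = 0.0059
det = 0.6399;  x = -0.0007+0.1073z,  y = -0.0117+0.2531z
sphere 1 gives Az²+Bz+C=0 with A=1.0756, B=0.0696, C=-0.0945;  B²−4AC=0.4116;  roots -0.3306, 0.2659;  negative root z = -0.3306
x = -0.0362, y = -0.0953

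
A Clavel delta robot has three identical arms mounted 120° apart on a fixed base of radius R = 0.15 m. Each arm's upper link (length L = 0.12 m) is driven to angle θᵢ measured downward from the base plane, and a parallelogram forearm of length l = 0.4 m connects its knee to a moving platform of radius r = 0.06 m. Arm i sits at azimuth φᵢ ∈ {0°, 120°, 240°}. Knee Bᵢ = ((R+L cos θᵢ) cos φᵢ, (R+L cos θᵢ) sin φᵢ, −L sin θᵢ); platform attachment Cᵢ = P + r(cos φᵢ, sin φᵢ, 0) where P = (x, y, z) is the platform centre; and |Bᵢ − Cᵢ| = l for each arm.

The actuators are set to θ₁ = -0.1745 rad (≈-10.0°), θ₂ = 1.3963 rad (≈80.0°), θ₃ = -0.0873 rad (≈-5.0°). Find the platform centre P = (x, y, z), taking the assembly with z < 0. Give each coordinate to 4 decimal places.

(0.1265, -0.2007, -0.3154)

O1 = (0.2082·cos0.0°, 0.2082·sin0.0°, 0.0208) = (0.2082, 0.0000, 0.0208)
arm 2 at φ=120.0°: e+L cos θ2 = 0.1108;  O2 = (-0.0554, 0.0960, -0.1182)
φ3=240.0°: virtual centre (-0.1048, -0.1815, 0.0105), radius l
eliminate P² terms by subtracting sphere 1 from 2 and 3
plane₁₂: -0.5272x+0.1920y+-0.2780z = -0.0175
det = 0.3115;  x = 0.0203+-0.3367z,  y = -0.0356+0.5235z
sphere 1 gives Az²+Bz+C=0 with A=1.3875, B=0.0476, C=-0.1230;  B²−4AC=0.6848;  roots -0.3154, 0.2811;  negative root z = -0.3154
x = 0.1265, y = -0.2007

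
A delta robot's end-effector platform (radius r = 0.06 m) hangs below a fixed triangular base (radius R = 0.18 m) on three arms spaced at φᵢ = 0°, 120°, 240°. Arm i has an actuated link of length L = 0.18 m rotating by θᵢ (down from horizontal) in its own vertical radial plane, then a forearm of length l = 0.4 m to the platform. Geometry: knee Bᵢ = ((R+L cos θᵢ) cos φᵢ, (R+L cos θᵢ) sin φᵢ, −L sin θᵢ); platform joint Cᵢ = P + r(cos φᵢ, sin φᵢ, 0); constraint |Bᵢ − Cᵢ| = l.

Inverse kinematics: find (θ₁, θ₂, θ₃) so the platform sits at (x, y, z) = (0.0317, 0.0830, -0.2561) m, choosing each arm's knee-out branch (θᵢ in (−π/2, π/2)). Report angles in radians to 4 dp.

θ₁ = -0.1747, θ₂ = -0.3490, θ₃ = 0.5236

arm 1 (φ=0.0°): x'=0.0317, y'=0.0830
  A cos θ + B sin θ = C:  0.0883·cos θ + -0.2561·sin θ = 0.1315
  √(A²+B²)=0.2709;  θ1 = -1.2388+1.0641 ≈ -0.1747
rotate P by −φ2: (0.0560, -0.0690, -0.2561)
  A=0.0640, B=-0.2561, C=(l²−L²−A²−y'²−z²)/(2L)=0.1477
  θ2 = atan2(B,A) + arccos(C/0.2640) = -0.3490
φ3=240.0° → target in arm frame (-0.0877, -0.0140)
  e−x'=0.2077;  (l²−L²−(e−x')²−y'²−z²)/2L = 0.0518
  γ=atan2(-0.2561,0.2077)=-0.8893;  ψ=arccos(0.1572)=1.4129;  θ3=γ+ψ≈0.5236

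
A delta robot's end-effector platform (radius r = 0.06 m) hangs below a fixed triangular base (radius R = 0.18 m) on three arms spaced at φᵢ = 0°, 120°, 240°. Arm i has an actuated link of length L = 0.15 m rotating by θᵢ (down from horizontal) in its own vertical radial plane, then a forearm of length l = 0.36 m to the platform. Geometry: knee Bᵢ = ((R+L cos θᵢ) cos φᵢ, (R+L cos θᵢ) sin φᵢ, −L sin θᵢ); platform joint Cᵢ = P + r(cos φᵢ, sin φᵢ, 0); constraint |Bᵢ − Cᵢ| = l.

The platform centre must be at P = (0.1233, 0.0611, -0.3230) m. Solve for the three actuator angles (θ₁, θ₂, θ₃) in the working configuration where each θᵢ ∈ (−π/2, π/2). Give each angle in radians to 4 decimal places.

θ₁ = -0.0002, θ₂ = 0.6977, θ₃ = 1.1343

arm 1 (φ=0.0°): x'=0.1233, y'=0.0611
  A=-0.0033, B=-0.3230, C=(l²−L²−A²−y'²−z²)/(2L)=-0.0032
  θ1 = atan2(B,A) + arccos(C/0.3230) = -0.0002
φ2=120.0° → target in arm frame (-0.0087, -0.1373)
  e−x'=0.1287;  (l²−L²−(e−x')²−y'²−z²)/2L = -0.1089
  √(A²+B²)=0.3477;  θ2 = -1.1915+1.8893 ≈ 0.6977
arm 3 (φ=240.0°): x'=-0.1146, y'=0.0762
  e−x'=0.2346;  (l²−L²−(e−x')²−y'²−z²)/2L = -0.1935
  √(A²+B²)=0.3992;  θ3 = -0.9427+2.0770 ≈ 1.1343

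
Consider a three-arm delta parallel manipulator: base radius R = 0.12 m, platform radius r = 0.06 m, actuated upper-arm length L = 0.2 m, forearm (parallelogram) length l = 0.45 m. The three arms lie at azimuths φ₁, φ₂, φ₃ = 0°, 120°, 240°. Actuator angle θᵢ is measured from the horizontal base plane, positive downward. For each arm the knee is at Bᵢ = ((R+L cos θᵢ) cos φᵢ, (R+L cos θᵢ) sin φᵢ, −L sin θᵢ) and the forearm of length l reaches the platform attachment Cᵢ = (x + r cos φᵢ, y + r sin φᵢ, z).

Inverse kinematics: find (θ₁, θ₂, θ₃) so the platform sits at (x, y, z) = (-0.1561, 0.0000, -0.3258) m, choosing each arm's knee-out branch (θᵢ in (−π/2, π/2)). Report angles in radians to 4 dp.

θ₁ = 0.5239, θ₂ = -0.3488, θ₃ = -0.3488

arm 1 (φ=0.0°): x'=-0.1561, y'=0.0000
  A cos θ + B sin θ = C:  0.2161·cos θ + -0.3258·sin θ = 0.0241
  θ1 = atan2(B,A) + arccos(C/0.3910) = 0.5239
rotate P by −φ2: (0.0780, 0.1352, -0.3258)
  e−x'=-0.0180;  (l²−L²−(e−x')²−y'²−z²)/2L = 0.0944
  γ=atan2(-0.3258,-0.0180)=-1.6261;  ψ=arccos(0.2893)=1.2774;  θ2=γ+ψ≈-0.3488
arm 3 (φ=240.0°): x'=0.0781, y'=-0.1352
  e−x'=-0.0181;  (l²−L²−(e−x')²−y'²−z²)/2L = 0.0944
  √(A²+B²)=0.3263;  θ3 = -1.6261+1.2774 ≈ -0.3488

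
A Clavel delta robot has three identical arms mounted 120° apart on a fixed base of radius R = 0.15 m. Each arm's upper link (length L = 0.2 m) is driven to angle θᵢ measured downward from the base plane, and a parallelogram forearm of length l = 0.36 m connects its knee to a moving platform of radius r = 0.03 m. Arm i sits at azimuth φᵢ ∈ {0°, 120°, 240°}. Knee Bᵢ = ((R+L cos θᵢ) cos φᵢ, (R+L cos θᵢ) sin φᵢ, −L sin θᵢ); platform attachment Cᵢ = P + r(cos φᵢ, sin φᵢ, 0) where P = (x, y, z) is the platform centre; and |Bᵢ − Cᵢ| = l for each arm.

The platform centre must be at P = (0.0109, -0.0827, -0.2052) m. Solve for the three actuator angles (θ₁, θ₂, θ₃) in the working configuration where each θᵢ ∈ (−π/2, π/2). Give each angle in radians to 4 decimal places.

θ₁ = 0.1742, θ₂ = 0.6980, θ₃ = -0.2614

rotate P by −φ1: (0.0109, -0.0827, -0.2052)
  e−x'=0.1091;  (l²−L²−(e−x')²−y'²−z²)/2L = 0.0719
  √(A²+B²)=0.2324;  θ1 = -1.0821+1.2564 ≈ 0.1742
φ2=120.0° → target in arm frame (-0.0771, 0.0319)
  A cos θ + B sin θ = C:  0.1971·cos θ + -0.2052·sin θ = 0.0191
  √(A²+B²)=0.2845;  θ2 = -0.8056+1.5036 ≈ 0.6980
rotate P by −φ3: (0.0662, 0.0508, -0.2052)
  A=0.0538, B=-0.2052, C=(l²−L²−A²−y'²−z²)/(2L)=0.1050
  γ=atan2(-0.2052,0.0538)=-1.3142;  ψ=arccos(0.4951)=1.0528;  θ3=γ+ψ≈-0.2614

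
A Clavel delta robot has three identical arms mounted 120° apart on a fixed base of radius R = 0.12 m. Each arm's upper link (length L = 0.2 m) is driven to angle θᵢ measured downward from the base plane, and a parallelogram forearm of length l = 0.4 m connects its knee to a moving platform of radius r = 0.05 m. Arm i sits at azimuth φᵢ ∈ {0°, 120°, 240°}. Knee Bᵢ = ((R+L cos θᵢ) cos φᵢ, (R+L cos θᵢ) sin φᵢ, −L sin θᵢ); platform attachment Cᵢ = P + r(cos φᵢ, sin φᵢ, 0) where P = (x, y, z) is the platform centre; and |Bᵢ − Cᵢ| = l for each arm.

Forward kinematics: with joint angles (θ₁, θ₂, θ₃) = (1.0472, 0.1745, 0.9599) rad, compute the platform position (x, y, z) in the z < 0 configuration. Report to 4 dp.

φ1=0.0°: virtual centre (0.1700, 0.0000, -0.1732), radius l
O2 = (0.2670·cos120.0°, 0.2670·sin120.0°, -0.0347) = (-0.1335, 0.2312, -0.0347)
arm 3 at φ=240.0°: (R−r)+L cos θ3 = 0.1847;  O3 = (-0.0924, -0.1600, -0.1638)
eliminate P² terms by subtracting sphere 1 from 2 and 3
[-0.6070 0.4624 0.2770]·P = 0.0136;  [-0.5247 -0.3199 0.0188]·P = 0.0021
Cramer: x(z) = -0.0121+0.2227z;  y(z) = 0.0134-0.3066z
sphere 1 gives Az²+Bz+C=0 with A=1.1436, B=0.2570, C=-0.0967;  B²−4AC=0.5082;  roots -0.4241, 0.1993;  negative root z = -0.4241
x = -0.1066, y = 0.1435

(-0.1066, 0.1435, -0.4241)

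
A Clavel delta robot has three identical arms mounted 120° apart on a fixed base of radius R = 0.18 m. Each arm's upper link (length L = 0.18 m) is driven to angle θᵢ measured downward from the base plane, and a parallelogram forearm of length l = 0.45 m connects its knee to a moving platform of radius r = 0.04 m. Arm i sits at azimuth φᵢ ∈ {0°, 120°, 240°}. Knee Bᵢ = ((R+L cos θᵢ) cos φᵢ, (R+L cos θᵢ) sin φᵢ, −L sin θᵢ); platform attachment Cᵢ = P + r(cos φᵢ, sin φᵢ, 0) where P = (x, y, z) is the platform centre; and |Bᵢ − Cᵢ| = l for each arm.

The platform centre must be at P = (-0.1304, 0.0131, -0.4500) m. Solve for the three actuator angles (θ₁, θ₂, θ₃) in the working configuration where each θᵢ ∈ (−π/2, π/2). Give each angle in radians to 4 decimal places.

θ₁ = 1.1345, θ₂ = 0.4362, θ₃ = 0.5233

arm 1 (φ=0.0°): x'=-0.1304, y'=0.0131
  A cos θ + B sin θ = C:  0.2704·cos θ + -0.4500·sin θ = -0.2936
  √(A²+B²)=0.5250;  θ1 = -1.0297+2.1642 ≈ 1.1345
φ2=120.0° → target in arm frame (0.0765, 0.1064)
  e−x'=0.0635;  (l²−L²−(e−x')²−y'²−z²)/2L = -0.1326
  θ2 = atan2(B,A) + arccos(C/0.4545) = 0.4362
rotate P by −φ3: (0.0539, -0.1195, -0.4500)
  A=0.0861, B=-0.4500, C=(l²−L²−A²−y'²−z²)/(2L)=-0.1503
  γ=atan2(-0.4500,0.0861)=-1.3817;  ψ=arccos(-0.3280)=1.9050;  θ3=γ+ψ≈0.5233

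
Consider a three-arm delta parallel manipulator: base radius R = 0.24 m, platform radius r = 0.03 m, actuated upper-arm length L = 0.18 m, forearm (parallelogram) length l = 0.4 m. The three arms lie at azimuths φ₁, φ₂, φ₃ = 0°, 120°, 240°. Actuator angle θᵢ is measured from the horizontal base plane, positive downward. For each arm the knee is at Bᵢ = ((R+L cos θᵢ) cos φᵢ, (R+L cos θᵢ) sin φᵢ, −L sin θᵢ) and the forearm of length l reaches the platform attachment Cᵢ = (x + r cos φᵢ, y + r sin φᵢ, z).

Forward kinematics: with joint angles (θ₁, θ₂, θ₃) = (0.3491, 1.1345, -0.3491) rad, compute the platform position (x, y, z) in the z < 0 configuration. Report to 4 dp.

(0.0224, -0.1144, -0.2017)

centre 1 = (0.3791·cos0.0°, 0.3791·sin0.0°, -0.0616) = (0.3791, 0.0000, -0.0616)
φ2=120.0°: virtual centre (-0.1430, 0.2477, -0.1631), radius l
arm 3 at φ=240.0°: (R−r)+L cos θ3 = 0.3791;  centre 3 = (-0.1896, -0.3283, 0.0616)
eliminate P² terms by subtracting sphere 1 from 2 and 3
[-1.0444 0.4955 -0.2031]·P = -0.0391;  [-1.1374 -0.6567 0.2463]·P = 0.0000
det = 1.2494;  x = 0.0205+-0.0091z,  y = -0.0356+0.3908z
sphere 1 gives Az²+Bz+C=0 with A=1.1528, B=0.1019, C=-0.0264;  B²−4AC=0.1319;  roots -0.2017, 0.1133;  negative root z = -0.2017
x = 0.0224, y = -0.1144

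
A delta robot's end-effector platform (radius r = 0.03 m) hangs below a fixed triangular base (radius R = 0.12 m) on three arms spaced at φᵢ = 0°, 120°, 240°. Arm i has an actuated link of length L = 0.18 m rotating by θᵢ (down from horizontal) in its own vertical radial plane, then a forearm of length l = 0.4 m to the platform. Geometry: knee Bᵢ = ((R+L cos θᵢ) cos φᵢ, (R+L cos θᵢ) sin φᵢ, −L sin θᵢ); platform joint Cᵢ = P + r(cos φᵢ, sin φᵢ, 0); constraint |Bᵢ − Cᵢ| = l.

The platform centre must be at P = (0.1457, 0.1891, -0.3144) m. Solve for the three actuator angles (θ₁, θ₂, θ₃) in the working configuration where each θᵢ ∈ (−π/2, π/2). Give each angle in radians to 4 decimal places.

φ1=0.0° → target in arm frame (0.1457, 0.1891)
  A=-0.0557, B=-0.3144, C=(l²−L²−A²−y'²−z²)/(2L)=-0.0281
  θ1 = atan2(B,A) + arccos(C/0.3193) = -0.0873
arm 2 (φ=120.0°): x'=0.0909, y'=-0.2207
  A cos θ + B sin θ = C:  -0.0009·cos θ + -0.3144·sin θ = -0.0555
  √(A²+B²)=0.3144;  θ2 = -1.5737+1.7482 ≈ 0.1745
rotate P by −φ3: (-0.2366, 0.0316, -0.3144)
  A=0.3266, B=-0.3144, C=(l²−L²−A²−y'²−z²)/(2L)=-0.2192
  γ=atan2(-0.3144,0.3266)=-0.7663;  ψ=arccos(-0.4836)=2.0756;  θ3=γ+ψ≈1.3092

θ₁ = -0.0873, θ₂ = 0.1745, θ₃ = 1.3092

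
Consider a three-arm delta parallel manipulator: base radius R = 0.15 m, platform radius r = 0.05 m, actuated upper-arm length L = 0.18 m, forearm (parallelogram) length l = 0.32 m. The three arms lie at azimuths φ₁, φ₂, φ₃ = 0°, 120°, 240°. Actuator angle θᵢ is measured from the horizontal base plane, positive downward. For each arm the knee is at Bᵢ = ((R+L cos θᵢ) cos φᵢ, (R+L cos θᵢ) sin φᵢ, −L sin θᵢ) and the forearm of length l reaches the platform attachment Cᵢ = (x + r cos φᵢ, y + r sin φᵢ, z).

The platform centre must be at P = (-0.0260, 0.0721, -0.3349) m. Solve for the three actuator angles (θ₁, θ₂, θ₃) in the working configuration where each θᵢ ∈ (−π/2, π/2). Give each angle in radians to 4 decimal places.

θ₁ = 0.8729, θ₂ = 0.4364, θ₃ = 0.9601

φ1=0.0° → target in arm frame (-0.0260, 0.0721)
  e−x'=0.1260;  (l²−L²−(e−x')²−y'²−z²)/2L = -0.1756
  √(A²+B²)=0.3578;  θ1 = -1.2109+2.0839 ≈ 0.8729
φ2=120.0° → target in arm frame (0.0754, -0.0135)
  A cos θ + B sin θ = C:  0.0246·cos θ + -0.3349·sin θ = -0.1193
  θ2 = atan2(B,A) + arccos(C/0.3358) = 0.4364
arm 3 (φ=240.0°): x'=-0.0494, y'=-0.0586
  e−x'=0.1494;  (l²−L²−(e−x')²−y'²−z²)/2L = -0.1887
  θ3 = atan2(B,A) + arccos(C/0.3667) = 0.9601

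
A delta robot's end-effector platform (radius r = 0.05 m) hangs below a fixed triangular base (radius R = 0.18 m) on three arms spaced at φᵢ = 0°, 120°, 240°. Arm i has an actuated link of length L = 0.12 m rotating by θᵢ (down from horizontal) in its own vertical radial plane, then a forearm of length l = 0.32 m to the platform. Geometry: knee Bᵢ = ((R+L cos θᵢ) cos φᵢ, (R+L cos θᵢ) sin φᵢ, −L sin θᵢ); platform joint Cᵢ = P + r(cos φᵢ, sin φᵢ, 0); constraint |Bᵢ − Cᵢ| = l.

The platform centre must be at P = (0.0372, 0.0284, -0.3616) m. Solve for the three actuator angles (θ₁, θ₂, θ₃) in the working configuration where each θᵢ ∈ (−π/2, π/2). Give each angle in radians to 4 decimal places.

θ₁ = 0.8728, θ₂ = 1.0473, θ₃ = 1.3091

rotate P by −φ1: (0.0372, 0.0284, -0.3616)
  A=0.0928, B=-0.3616, C=(l²−L²−A²−y'²−z²)/(2L)=-0.2174
  √(A²+B²)=0.3733;  θ1 = -1.3196+2.1924 ≈ 0.8728
φ2=120.0° → target in arm frame (0.0060, -0.0464)
  A=0.1240, B=-0.3616, C=(l²−L²−A²−y'²−z²)/(2L)=-0.2512
  √(A²+B²)=0.3823;  θ2 = -1.2404+2.2878 ≈ 1.0473
arm 3 (φ=240.0°): x'=-0.0432, y'=0.0180
  e−x'=0.1732;  (l²−L²−(e−x')²−y'²−z²)/2L = -0.3045
  γ=atan2(-0.3616,0.1732)=-1.1241;  ψ=arccos(-0.7594)=2.4332;  θ3=γ+ψ≈1.3091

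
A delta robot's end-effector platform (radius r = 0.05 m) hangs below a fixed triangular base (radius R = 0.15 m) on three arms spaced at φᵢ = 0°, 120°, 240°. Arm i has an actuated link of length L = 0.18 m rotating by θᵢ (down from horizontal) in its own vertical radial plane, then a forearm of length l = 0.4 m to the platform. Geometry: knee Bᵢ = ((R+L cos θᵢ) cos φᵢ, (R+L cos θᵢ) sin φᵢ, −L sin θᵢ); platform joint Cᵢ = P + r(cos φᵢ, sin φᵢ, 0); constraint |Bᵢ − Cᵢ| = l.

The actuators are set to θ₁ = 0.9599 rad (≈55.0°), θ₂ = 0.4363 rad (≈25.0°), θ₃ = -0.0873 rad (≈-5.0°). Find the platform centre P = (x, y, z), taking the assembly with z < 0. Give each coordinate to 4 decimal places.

(-0.1379, -0.0684, -0.3447)

arm 1 at φ=0.0°: ρ1 = 0.2032;  O1 = (0.2032, 0.0000, -0.1474)
arm 2 at φ=120.0°: ρ2 = 0.2631;  O2 = (-0.1316, 0.2279, -0.0761)
φ3=240.0°: virtual centre (-0.1397, -0.2419, 0.0157), radius l
|O₂|²−|O₁|² = 0.0120;  |O₃|²−|O₁|² = 0.0152
[-0.6696 0.4558 0.1428]·P = 0.0120;  [-0.6858 -0.4838 0.3263]·P = 0.0152
Cramer: x(z) = -0.0200+0.3421z;  y(z) = -0.0031+0.1894z
into |P−O₁|² = l²: 1.1529z² + 0.1410z + -0.0884 = 0;  Δ = 0.4276;  z = -0.3447 or 0.2225 → z<0 root = -0.3447
x = -0.1379, y = -0.0684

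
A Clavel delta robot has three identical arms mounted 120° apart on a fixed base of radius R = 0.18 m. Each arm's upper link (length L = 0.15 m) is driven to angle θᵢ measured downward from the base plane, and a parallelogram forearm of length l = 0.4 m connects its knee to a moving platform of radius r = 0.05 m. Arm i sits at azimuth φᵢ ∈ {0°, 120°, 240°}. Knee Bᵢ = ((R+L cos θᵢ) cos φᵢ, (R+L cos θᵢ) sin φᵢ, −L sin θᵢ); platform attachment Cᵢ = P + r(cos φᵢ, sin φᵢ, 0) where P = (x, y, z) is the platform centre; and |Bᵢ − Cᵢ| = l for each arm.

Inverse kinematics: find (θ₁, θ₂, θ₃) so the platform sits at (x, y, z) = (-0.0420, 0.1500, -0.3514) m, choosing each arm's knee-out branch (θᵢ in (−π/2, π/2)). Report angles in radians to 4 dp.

θ₁ = 0.7855, θ₂ = -0.1741, θ₃ = 1.0472

arm 1 (φ=0.0°): x'=-0.0420, y'=0.1500
  A cos θ + B sin θ = C:  0.1720·cos θ + -0.3514·sin θ = -0.1269
  √(A²+B²)=0.3912;  θ1 = -1.1156+1.9011 ≈ 0.7855
φ2=120.0° → target in arm frame (0.1509, -0.0386)
  A cos θ + B sin θ = C:  -0.0209·cos θ + -0.3514·sin θ = 0.0403
  θ2 = atan2(B,A) + arccos(C/0.3520) = -0.1741
φ3=240.0° → target in arm frame (-0.1089, -0.1114)
  e−x'=0.2389;  (l²−L²−(e−x')²−y'²−z²)/2L = -0.1849
  θ3 = atan2(B,A) + arccos(C/0.4249) = 1.0472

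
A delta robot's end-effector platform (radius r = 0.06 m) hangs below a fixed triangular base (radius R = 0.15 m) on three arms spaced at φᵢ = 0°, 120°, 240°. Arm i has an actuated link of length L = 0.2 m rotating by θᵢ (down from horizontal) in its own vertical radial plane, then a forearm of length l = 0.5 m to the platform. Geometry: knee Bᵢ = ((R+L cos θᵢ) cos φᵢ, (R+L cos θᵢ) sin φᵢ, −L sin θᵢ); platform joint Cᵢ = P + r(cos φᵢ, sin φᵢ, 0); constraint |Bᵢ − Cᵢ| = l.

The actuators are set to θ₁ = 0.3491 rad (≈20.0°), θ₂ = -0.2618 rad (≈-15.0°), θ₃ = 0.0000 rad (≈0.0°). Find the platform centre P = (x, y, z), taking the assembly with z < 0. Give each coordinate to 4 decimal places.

centre 1 = (0.2779·cos0.0°, 0.2779·sin0.0°, -0.0684) = (0.2779, 0.0000, -0.0684)
φ2=120.0°: virtual centre (-0.1416, 0.2452, 0.0518), radius l
arm 3 at φ=240.0°: e+L cos θ3 = 0.2900;  centre 3 = (-0.1450, -0.2511, 0.0000)
subtract pairs → two planes through P
[-0.8391 0.4905 0.2403]·P = 0.0009;  [-0.8459 -0.5023 0.1368]·P = 0.0022
det = 0.8363;  x = -0.0018+0.2246z,  y = -0.0012+-0.1058z
quadratic in z: (1.0616)z²+(0.0114)z+(-0.1670)=0, √Δ=0.8423 → z ∈ {-0.4021, 0.3913}; z = -0.4021 (taking z<0)
x = -0.0921, y = 0.0413

(-0.0921, 0.0413, -0.4021)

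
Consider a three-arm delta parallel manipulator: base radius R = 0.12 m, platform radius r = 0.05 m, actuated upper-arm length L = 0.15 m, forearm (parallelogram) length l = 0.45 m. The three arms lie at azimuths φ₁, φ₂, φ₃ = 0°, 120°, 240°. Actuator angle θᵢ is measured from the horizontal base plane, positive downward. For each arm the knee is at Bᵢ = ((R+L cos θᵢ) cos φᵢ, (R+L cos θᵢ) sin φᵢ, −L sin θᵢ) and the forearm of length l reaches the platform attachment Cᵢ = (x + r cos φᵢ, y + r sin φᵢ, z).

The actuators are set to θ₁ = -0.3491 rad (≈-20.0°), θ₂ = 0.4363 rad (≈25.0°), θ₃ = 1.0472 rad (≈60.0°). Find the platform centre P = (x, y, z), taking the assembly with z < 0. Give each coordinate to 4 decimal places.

(0.2084, 0.1187, -0.3827)

φ1=0.0°: virtual centre (0.2110, 0.0000, 0.0513), radius l
arm 2 at φ=120.0°: ρ2 = 0.2059;  O2 = (-0.1030, 0.1784, -0.0634)
φ3=240.0°: virtual centre (-0.0725, -0.1256, -0.1299), radius l
eliminate P² terms by subtracting sphere 1 from 2 and 3
[-0.6279 0.3567 -0.2294]·P = -0.0007;  [-0.5669 -0.2511 -0.3624]·P = -0.0092
det = 0.3599;  x = 0.0096+-0.5193z,  y = 0.0150+-0.2709z
into |P−O₁|² = l²: 1.3431z² + 0.0983z + -0.1591 = 0;  Δ = 0.8645;  z = -0.3827 or 0.3095 → z<0 root = -0.3827
x = 0.2084, y = 0.1187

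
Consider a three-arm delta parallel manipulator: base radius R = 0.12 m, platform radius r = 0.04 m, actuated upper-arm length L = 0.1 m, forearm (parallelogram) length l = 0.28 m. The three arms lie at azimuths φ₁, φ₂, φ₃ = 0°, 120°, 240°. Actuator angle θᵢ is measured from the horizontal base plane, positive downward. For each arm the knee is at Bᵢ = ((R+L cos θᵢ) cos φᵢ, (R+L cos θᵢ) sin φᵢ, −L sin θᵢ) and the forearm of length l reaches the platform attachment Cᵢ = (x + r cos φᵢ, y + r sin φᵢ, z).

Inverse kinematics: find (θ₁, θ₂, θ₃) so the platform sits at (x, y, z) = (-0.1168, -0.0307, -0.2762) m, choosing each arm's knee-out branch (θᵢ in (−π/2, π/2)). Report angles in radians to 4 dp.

θ₁ = 1.3961, θ₂ = 0.6107, θ₃ = 0.2620

arm 1 (φ=0.0°): x'=-0.1168, y'=-0.0307
  A=0.1968, B=-0.2762, C=(l²−L²−A²−y'²−z²)/(2L)=-0.2378
  θ1 = atan2(B,A) + arccos(C/0.3391) = 1.3961
φ2=120.0° → target in arm frame (0.0318, 0.1165)
  A cos θ + B sin θ = C:  0.0482·cos θ + -0.2762·sin θ = -0.1189
  θ2 = atan2(B,A) + arccos(C/0.2804) = 0.6107
rotate P by −φ3: (0.0850, -0.0858, -0.2762)
  A cos θ + B sin θ = C:  -0.0050·cos θ + -0.2762·sin θ = -0.0764
  θ3 = atan2(B,A) + arccos(C/0.2762) = 0.2620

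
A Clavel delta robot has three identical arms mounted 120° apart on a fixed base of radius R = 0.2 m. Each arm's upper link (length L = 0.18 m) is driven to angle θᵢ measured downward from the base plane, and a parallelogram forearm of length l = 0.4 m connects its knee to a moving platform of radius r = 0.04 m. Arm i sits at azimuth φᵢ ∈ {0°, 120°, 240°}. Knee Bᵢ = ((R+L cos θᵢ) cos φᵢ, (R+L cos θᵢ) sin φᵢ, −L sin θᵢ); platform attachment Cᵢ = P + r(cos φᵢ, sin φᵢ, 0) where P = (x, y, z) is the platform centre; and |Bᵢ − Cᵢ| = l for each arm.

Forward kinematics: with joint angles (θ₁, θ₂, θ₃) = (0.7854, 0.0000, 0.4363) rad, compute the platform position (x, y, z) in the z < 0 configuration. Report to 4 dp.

arm 1 at φ=0.0°: ρ1 = 0.2873;  S1 = (0.2873, 0.0000, -0.1273)
φ2=120.0°: virtual centre (-0.1700, 0.2944, 0.0000), radius l
S3 = (0.3231·cos240.0°, 0.3231·sin240.0°, -0.0761) = (-0.1616, -0.2798, -0.0761)
eliminate P² terms by subtracting sphere 1 from 2 and 3
plane₁₂: -0.9146x+0.5889y+0.2546z = 0.0169
det = 1.0405;  x = -0.0156+0.1949z,  y = 0.0045+-0.1296z
quadratic in z: (1.0548)z²+(0.1354)z+(-0.0521)=0, √Δ=0.4878 → z ∈ {-0.2954, 0.1671}; z = -0.2954 (taking z<0)
x = -0.0731, y = 0.0428

(-0.0731, 0.0428, -0.2954)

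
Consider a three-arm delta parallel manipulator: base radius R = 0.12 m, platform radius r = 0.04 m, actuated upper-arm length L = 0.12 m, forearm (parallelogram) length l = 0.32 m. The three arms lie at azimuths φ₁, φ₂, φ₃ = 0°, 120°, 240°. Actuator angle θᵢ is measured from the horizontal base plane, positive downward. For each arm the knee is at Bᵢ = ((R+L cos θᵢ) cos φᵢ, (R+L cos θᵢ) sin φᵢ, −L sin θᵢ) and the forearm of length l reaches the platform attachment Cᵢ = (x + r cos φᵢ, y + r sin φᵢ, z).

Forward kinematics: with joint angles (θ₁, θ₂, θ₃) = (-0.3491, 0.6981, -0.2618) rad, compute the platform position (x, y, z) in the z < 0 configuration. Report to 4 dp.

O1 = (0.1928·cos0.0°, 0.1928·sin0.0°, 0.0410) = (0.1928, 0.0000, 0.0410)
φ2=120.0°: virtual centre (-0.0860, 0.1489, -0.0771), radius l
arm 3 at φ=240.0°: e+L cos θ3 = 0.1959;  O3 = (-0.0980, -0.1697, 0.0311)
subtract pairs → two planes through P
linear system: -0.5575x+0.2978y = -0.0033−-0.2364z; -0.5814x+-0.3393y = 0.0005−-0.0200z
det = 0.3623;  x = 0.0027+-0.2378z,  y = -0.0061+0.3486z
sphere 1 gives Az²+Bz+C=0 with A=1.1780, B=0.0040, C=-0.0646;  B²−4AC=0.3042;  roots -0.2358, 0.2324;  negative root z = -0.2358
x = 0.0588, y = -0.0883

(0.0588, -0.0883, -0.2358)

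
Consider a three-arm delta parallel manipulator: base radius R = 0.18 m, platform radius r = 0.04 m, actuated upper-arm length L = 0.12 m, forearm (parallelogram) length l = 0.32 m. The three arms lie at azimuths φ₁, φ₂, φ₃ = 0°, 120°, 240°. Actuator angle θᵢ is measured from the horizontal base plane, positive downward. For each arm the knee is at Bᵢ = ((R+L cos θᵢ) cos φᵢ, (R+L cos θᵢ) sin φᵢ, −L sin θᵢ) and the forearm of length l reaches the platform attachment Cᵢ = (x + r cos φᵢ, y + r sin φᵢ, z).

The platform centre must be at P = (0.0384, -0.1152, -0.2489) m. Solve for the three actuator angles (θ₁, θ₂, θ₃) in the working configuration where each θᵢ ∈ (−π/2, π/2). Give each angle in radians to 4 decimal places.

θ₁ = 0.3495, θ₂ = 1.3089, θ₃ = 0.0000

rotate P by −φ1: (0.0384, -0.1152, -0.2489)
  e−x'=0.1016;  (l²−L²−(e−x')²−y'²−z²)/2L = 0.0102
  √(A²+B²)=0.2688;  θ1 = -1.1832+1.5327 ≈ 0.3495
rotate P by −φ2: (-0.1190, 0.0243, -0.2489)
  A=0.2590, B=-0.2489, C=(l²−L²−A²−y'²−z²)/(2L)=-0.1734
  θ2 = atan2(B,A) + arccos(C/0.3592) = 1.3089
φ3=240.0° → target in arm frame (0.0806, 0.0909)
  A cos θ + B sin θ = C:  0.0594·cos θ + -0.2489·sin θ = 0.0594
  θ3 = atan2(B,A) + arccos(C/0.2559) = 0.0000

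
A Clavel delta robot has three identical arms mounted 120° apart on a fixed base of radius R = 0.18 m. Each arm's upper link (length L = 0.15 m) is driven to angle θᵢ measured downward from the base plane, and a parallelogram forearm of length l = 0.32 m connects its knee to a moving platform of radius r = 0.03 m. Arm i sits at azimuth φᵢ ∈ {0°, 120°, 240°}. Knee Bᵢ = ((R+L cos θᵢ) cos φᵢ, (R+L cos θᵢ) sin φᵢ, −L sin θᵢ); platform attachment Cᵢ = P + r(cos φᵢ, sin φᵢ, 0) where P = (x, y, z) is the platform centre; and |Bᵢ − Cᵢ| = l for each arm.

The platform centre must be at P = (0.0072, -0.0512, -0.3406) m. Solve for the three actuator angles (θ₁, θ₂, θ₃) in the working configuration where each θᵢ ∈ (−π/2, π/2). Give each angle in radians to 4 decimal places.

rotate P by −φ1: (0.0072, -0.0512, -0.3406)
  A cos θ + B sin θ = C:  0.1428·cos θ + -0.3406·sin θ = -0.1971
  √(A²+B²)=0.3693;  θ1 = -1.1738+2.1337 ≈ 0.9599
rotate P by −φ2: (-0.0479, 0.0194, -0.3406)
  A cos θ + B sin θ = C:  0.1979·cos θ + -0.3406·sin θ = -0.2522
  √(A²+B²)=0.3939;  θ2 = -1.0444+2.2656 ≈ 1.2212
φ3=240.0° → target in arm frame (0.0407, 0.0318)
  e−x'=0.1093;  (l²−L²−(e−x')²−y'²−z²)/2L = -0.1635
  γ=atan2(-0.3406,0.1093)=-1.2604;  ψ=arccos(-0.4572)=2.0456;  θ3=γ+ψ≈0.7852

θ₁ = 0.9599, θ₂ = 1.2212, θ₃ = 0.7852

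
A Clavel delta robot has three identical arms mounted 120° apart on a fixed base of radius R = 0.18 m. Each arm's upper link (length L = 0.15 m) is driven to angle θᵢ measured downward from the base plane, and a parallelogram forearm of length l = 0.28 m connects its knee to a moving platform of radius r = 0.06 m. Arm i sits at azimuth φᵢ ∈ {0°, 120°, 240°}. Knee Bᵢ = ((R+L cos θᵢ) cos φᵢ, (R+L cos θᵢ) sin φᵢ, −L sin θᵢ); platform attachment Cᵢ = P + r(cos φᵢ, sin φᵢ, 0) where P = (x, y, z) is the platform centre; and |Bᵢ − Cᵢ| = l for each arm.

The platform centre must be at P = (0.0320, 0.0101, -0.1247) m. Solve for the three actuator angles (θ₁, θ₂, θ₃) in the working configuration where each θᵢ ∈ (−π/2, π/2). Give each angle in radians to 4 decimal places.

θ₁ = -0.1748, θ₂ = 0.3490, θ₃ = 0.5239

rotate P by −φ1: (0.0320, 0.0101, -0.1247)
  A cos θ + B sin θ = C:  0.0880·cos θ + -0.1247·sin θ = 0.1083
  √(A²+B²)=0.1526;  θ1 = -0.9563+0.7815 ≈ -0.1748
rotate P by −φ2: (-0.0073, -0.0328, -0.1247)
  e−x'=0.1273;  (l²−L²−(e−x')²−y'²−z²)/2L = 0.0769
  γ=atan2(-0.1247,0.1273)=-0.7753;  ψ=arccos(0.4319)=1.1242;  θ2=γ+ψ≈0.3490
rotate P by −φ3: (-0.0247, 0.0227, -0.1247)
  A cos θ + B sin θ = C:  0.1447·cos θ + -0.1247·sin θ = 0.0629
  √(A²+B²)=0.1911;  θ3 = -0.7111+1.2350 ≈ 0.5239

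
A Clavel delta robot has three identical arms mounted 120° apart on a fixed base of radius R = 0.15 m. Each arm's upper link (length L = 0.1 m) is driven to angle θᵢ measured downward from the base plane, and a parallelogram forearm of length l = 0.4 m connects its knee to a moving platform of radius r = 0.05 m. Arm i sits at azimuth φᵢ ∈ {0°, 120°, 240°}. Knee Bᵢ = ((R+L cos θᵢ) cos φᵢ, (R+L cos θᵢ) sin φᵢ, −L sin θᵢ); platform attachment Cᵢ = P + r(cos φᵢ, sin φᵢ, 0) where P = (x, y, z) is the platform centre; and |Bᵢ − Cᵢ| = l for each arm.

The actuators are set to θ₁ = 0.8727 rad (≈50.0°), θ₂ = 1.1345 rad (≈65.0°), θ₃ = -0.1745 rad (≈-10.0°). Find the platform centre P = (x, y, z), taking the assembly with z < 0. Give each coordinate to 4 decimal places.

(-0.0482, -0.1531, -0.3789)

S1 = (0.1643·cos0.0°, 0.1643·sin0.0°, -0.0766) = (0.1643, 0.0000, -0.0766)
φ2=120.0°: virtual centre (-0.0711, 0.1232, -0.0906), radius l
S3 = (0.1985·cos240.0°, 0.1985·sin240.0°, 0.0174) = (-0.0992, -0.1719, 0.0174)
subtract pairs → two planes through P
[-0.4708 0.2464 -0.0281]·P = -0.0044;  [-0.5270 -0.3438 0.1879]·P = 0.0068
Cramer: x(z) = -0.0006+0.1257z;  y(z) = -0.0190+0.3540z
quadratic in z: (1.1411)z²+(0.0983)z+(-0.1266)=0, √Δ=0.7665 → z ∈ {-0.3789, 0.2928}; z = -0.3789 (taking z<0)
x = -0.0482, y = -0.1531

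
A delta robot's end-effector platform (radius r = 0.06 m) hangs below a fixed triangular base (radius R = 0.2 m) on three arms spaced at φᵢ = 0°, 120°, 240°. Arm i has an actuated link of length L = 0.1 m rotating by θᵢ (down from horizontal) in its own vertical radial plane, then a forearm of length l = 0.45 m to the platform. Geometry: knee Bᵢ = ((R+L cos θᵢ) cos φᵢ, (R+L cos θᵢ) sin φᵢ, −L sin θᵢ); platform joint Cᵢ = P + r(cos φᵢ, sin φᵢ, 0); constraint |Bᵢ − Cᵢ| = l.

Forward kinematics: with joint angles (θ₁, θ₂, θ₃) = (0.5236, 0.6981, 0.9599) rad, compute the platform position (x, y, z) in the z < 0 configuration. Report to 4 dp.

(0.0412, 0.0312, -0.4588)

φ1=0.0°: virtual centre (0.2266, 0.0000, -0.0500), radius l
φ2=120.0°: virtual centre (-0.1083, 0.1876, -0.0643), radius l
arm 3 at φ=240.0°: e+L cos θ3 = 0.1974;  O3 = (-0.0987, -0.1709, -0.0819)
subtract pairs → two planes through P
[-0.6698 0.3752 -0.0286]·P = -0.0028;  [-0.6506 -0.3418 -0.0638]·P = -0.0082
Cramer: x(z) = 0.0085-0.0713z;  y(z) = 0.0077-0.0511z
sphere 1 gives Az²+Bz+C=0 with A=1.0077, B=0.1303, C=-0.1524;  B²−4AC=0.6312;  roots -0.4588, 0.3296;  negative root z = -0.4588
x = 0.0412, y = 0.0312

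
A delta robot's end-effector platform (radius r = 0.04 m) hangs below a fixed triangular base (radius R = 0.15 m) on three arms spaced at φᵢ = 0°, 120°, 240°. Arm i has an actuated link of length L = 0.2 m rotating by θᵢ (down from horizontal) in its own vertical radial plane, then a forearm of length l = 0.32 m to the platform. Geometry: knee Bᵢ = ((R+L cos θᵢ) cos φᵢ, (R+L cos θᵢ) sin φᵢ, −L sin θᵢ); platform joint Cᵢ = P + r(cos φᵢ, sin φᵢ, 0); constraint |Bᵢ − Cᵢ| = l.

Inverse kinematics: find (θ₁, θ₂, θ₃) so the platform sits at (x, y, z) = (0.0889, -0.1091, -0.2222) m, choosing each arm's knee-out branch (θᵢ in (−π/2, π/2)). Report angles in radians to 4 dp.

φ1=0.0° → target in arm frame (0.0889, -0.1091)
  A cos θ + B sin θ = C:  0.0211·cos θ + -0.2222·sin θ = 0.0017
  θ1 = atan2(B,A) + arccos(C/0.2232) = 0.0871
rotate P by −φ2: (-0.1389, -0.0224, -0.2222)
  A=0.2489, B=-0.2222, C=(l²−L²−A²−y'²−z²)/(2L)=-0.1236
  θ2 = atan2(B,A) + arccos(C/0.3337) = 1.2216
φ3=240.0° → target in arm frame (0.0500, 0.1315)
  A cos θ + B sin θ = C:  0.0600·cos θ + -0.2222·sin θ = -0.0197
  γ=atan2(-0.2222,0.0600)=-1.3072;  ψ=arccos(-0.0855)=1.6564;  θ3=γ+ψ≈0.3492

θ₁ = 0.0871, θ₂ = 1.2216, θ₃ = 0.3492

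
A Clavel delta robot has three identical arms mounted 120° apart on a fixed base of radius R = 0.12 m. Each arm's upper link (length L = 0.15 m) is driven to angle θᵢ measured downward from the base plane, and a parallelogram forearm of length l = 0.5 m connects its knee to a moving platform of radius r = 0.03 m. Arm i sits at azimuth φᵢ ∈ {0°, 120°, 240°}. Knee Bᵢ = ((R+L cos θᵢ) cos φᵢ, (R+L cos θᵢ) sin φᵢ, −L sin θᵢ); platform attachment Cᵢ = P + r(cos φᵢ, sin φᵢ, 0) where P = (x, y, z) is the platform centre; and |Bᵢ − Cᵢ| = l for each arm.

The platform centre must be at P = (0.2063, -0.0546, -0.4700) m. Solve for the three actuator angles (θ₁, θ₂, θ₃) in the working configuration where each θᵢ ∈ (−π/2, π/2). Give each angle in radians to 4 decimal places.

arm 1 (φ=0.0°): x'=0.2063, y'=-0.0546
  A cos θ + B sin θ = C:  -0.1163·cos θ + -0.4700·sin θ = -0.0330
  √(A²+B²)=0.4842;  θ1 = -1.8134+1.6391 ≈ -0.1743
φ2=120.0° → target in arm frame (-0.1504, -0.1514)
  A=0.2404, B=-0.4700, C=(l²−L²−A²−y'²−z²)/(2L)=-0.2471
  θ2 = atan2(B,A) + arccos(C/0.5279) = 0.9599
φ3=240.0° → target in arm frame (-0.0559, 0.2060)
  A=0.1459, B=-0.4700, C=(l²−L²−A²−y'²−z²)/(2L)=-0.1903
  √(A²+B²)=0.4921;  θ3 = -1.2699+1.9679 ≈ 0.6980

θ₁ = -0.1743, θ₂ = 0.9599, θ₃ = 0.6980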